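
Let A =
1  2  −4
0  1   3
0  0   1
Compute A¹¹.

[[1, 22, 286], [0, 1, 33], [0, 0, 1]]

A = I + N where N = [[0, 2, −4], [0, 0, 3], [0, 0, 0]] is strictly upper-triangular, so N³ = 0.
(I + N)¹¹ = I + 11·N + 55·N² = [[1, 22, 286], [0, 1, 33], [0, 0, 1]].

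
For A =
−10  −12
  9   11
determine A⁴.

tr A = 1 and det A = −2, so the characteristic polynomial is λ² − (1)λ + (−2) with roots 2 and −1.
Eigenvectors give P = [[1, 4], [−1, −3]] with P⁻¹ = [[−3, −4], [1, 1]], and A = P·diag(2, −1)·P⁻¹.
Then A⁴ = P·diag(16, 1)·P⁻¹ = [[16, 4], [−16, −3]] · [[−3, −4], [1, 1]] = [[−44, −60], [45, 61]].

[[−44, −60], [45, 61]]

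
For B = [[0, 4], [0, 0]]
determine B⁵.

[[0, 0], [0, 0]]

B is strictly triangular, hence nilpotent: B² = 0, so B⁵ = 0.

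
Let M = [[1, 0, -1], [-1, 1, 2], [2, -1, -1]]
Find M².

[[-1, 1, 0], [2, -1, 1], [1, 0, -3]]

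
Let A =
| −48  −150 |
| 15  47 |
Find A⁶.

tr A = −1 and det A = −6, so the characteristic polynomial is λ² − (−1)λ + (−6) with roots 2 and −3.
Eigenvectors give P = [[−3, 10], [1, −3]] with P⁻¹ = [[3, 10], [1, 3]], and A = P·diag(2, −3)·P⁻¹.
Then A⁶ = P·diag(64, 729)·P⁻¹ = [[−192, 7290], [64, −2187]] · [[3, 10], [1, 3]] = [[6714, 19950], [−1995, −5921]].

[[6714, 19950], [−1995, −5921]]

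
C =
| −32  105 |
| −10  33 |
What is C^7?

tr C = 1 and det C = −6, so the characteristic polynomial is λ² − (1)λ + (−6) with roots 3 and −2.
Eigenvectors give P = [[3, 7], [1, 2]] with P⁻¹ = [[−2, 7], [1, −3]], and C = P·diag(3, −2)·P⁻¹.
Then C^7 = P·diag(2187, −128)·P⁻¹ = [[6561, −896], [2187, −256]] · [[−2, 7], [1, −3]] = [[−14018, 48615], [−4630, 16077]].

[[−14018, 48615], [−4630, 16077]]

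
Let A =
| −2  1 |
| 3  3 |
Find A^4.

[[52, 19], [57, 147]]

A^2 = [[7, 1], [3, 12]]
A^3 = [[−11, 10], [30, 39]]
A^4 = [[52, 19], [57, 147]]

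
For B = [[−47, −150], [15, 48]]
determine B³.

[[−323, −1050], [105, 342]]

tr B = 1 and det B = −6, so the characteristic polynomial is λ² − (1)λ + (−6) with roots 3 and −2.
Eigenvectors give P = [[−3, 10], [1, −3]] with P⁻¹ = [[3, 10], [1, 3]], and B = P·diag(3, −2)·P⁻¹.
Then B³ = P·diag(27, −8)·P⁻¹ = [[−81, −80], [27, 24]] · [[3, 10], [1, 3]] = [[−323, −1050], [105, 342]].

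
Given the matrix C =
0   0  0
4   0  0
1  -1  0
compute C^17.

[[0, 0, 0], [0, 0, 0], [0, 0, 0]]

C is strictly triangular, hence nilpotent: C^3 = 0, so C^17 = 0.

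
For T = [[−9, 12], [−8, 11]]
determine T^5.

tr T = 2 and det T = −3, so the characteristic polynomial is λ² − (2)λ + (−3) with roots −1 and 3.
Eigenvectors give P = [[3, 1], [2, 1]] with P⁻¹ = [[1, −1], [−2, 3]], and T = P·diag(−1, 3)·P⁻¹.
Then T^5 = P·diag(−1, 243)·P⁻¹ = [[−3, 243], [−2, 243]] · [[1, −1], [−2, 3]] = [[−489, 732], [−488, 731]].

[[−489, 732], [−488, 731]]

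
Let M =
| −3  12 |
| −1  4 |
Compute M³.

[[−3, 12], [−1, 4]]

M² = M (a projection; rank 1, trace 1), so M³ = M.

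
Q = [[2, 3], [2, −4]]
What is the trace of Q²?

32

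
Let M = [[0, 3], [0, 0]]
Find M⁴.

M is strictly triangular, hence nilpotent: M² = 0, so M⁴ = 0.

[[0, 0], [0, 0]]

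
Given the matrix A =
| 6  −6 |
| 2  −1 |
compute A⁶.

[[2724, −3990], [1330, −1931]]

tr A = 5 and det A = 6, so the characteristic polynomial is λ² − (5)λ + (6) with roots 2 and 3.
Eigenvectors give P = [[−3, 2], [−2, 1]] with P⁻¹ = [[1, −2], [2, −3]], and A = P·diag(2, 3)·P⁻¹.
Then A⁶ = P·diag(64, 729)·P⁻¹ = [[−192, 1458], [−128, 729]] · [[1, −2], [2, −3]] = [[2724, −3990], [1330, −1931]].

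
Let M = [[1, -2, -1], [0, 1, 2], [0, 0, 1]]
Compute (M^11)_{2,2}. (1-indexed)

1

M = I + N where N = [[0, -2, -1], [0, 0, 2], [0, 0, 0]] is strictly upper-triangular, so N^3 = 0.
(I + N)^11 = I + 11·N + 55·N^2 = [[1, -22, -231], [0, 1, 22], [0, 0, 1]].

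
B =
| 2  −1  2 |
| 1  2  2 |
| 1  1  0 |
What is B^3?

B^2 = [[5, −2, 2], [6, 5, 6], [3, 1, 4]]
B^3 = [[10, −7, 6], [23, 10, 22], [11, 3, 8]]

[[10, −7, 6], [23, 10, 22], [11, 3, 8]]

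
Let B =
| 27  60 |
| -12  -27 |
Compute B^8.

tr B = 0 and det B = -9, so the characteristic polynomial is λ² − (0)λ + (-9) with roots 3 and -3.
Eigenvectors give P = [[5, 2], [-2, -1]] with P⁻¹ = [[1, 2], [-2, -5]], and B = P·diag(3, -3)·P⁻¹.
Then B^8 = P·diag(6561, 6561)·P⁻¹ = [[32805, 13122], [-13122, -6561]] · [[1, 2], [-2, -5]] = [[6561, 0], [0, 6561]].

[[6561, 0], [0, 6561]]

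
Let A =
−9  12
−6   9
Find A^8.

tr A = 0 and det A = −9, so the characteristic polynomial is λ² − (0)λ + (−9) with roots 3 and −3.
Eigenvectors give P = [[1, 2], [1, 1]] with P⁻¹ = [[−1, 2], [1, −1]], and A = P·diag(3, −3)·P⁻¹.
Then A^8 = P·diag(6561, 6561)·P⁻¹ = [[6561, 13122], [6561, 6561]] · [[−1, 2], [1, −1]] = [[6561, 0], [0, 6561]].

[[6561, 0], [0, 6561]]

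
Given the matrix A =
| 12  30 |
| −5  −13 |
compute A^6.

[[−1266, −3990], [665, 2059]]

tr A = −1 and det A = −6, so the characteristic polynomial is λ² − (−1)λ + (−6) with roots −3 and 2.
Eigenvectors give P = [[−2, −3], [1, 1]] with P⁻¹ = [[1, 3], [−1, −2]], and A = P·diag(−3, 2)·P⁻¹.
Then A^6 = P·diag(729, 64)·P⁻¹ = [[−1458, −192], [729, 64]] · [[1, 3], [−1, −2]] = [[−1266, −3990], [665, 2059]].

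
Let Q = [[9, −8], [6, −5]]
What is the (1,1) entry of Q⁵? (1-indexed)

969

tr Q = 4 and det Q = 3, so the characteristic polynomial is λ² − (4)λ + (3) with roots 1 and 3.
Eigenvectors give P = [[−1, 4], [−1, 3]] with P⁻¹ = [[3, −4], [1, −1]], and Q = P·diag(1, 3)·P⁻¹.
Then Q⁵ = P·diag(1, 243)·P⁻¹ = [[−1, 972], [−1, 729]] · [[3, −4], [1, −1]] = [[969, −968], [726, −725]].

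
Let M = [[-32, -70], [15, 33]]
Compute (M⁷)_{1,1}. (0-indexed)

16077

tr M = 1 and det M = -6, so the characteristic polynomial is λ² − (1)λ + (-6) with roots 3 and -2.
Eigenvectors give P = [[-2, 7], [1, -3]] with P⁻¹ = [[3, 7], [1, 2]], and M = P·diag(3, -2)·P⁻¹.
Then M⁷ = P·diag(2187, -128)·P⁻¹ = [[-4374, -896], [2187, 384]] · [[3, 7], [1, 2]] = [[-14018, -32410], [6945, 16077]].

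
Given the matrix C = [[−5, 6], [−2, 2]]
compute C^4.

[[61, −90], [30, −44]]

tr C = −3 and det C = 2, so the characteristic polynomial is λ² − (−3)λ + (2) with roots −2 and −1.
Eigenvectors give P = [[2, −3], [1, −2]] with P⁻¹ = [[2, −3], [1, −2]], and C = P·diag(−2, −1)·P⁻¹.
Then C^4 = P·diag(16, 1)·P⁻¹ = [[32, −3], [16, −2]] · [[2, −3], [1, −2]] = [[61, −90], [30, −44]].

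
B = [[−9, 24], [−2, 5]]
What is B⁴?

[[321, −960], [80, −239]]

tr B = −4 and det B = 3, so the characteristic polynomial is λ² − (−4)λ + (3) with roots −1 and −3.
Eigenvectors give P = [[−3, 4], [−1, 1]] with P⁻¹ = [[1, −4], [1, −3]], and B = P·diag(−1, −3)·P⁻¹.
Then B⁴ = P·diag(1, 81)·P⁻¹ = [[−3, 324], [−1, 81]] · [[1, −4], [1, −3]] = [[321, −960], [80, −239]].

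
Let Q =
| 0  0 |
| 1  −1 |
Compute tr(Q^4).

Q^2 = [[0, 0], [−1, 1]]
Q^3 = [[0, 0], [1, −1]]
Q^4 = [[0, 0], [−1, 1]]

1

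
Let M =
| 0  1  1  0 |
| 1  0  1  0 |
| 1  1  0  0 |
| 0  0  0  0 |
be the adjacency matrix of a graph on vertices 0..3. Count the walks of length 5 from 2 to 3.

The number of length-5 walks from vertex 2 to vertex 3 is entry (2,3) of M⁵, where M is the adjacency matrix.
M² = [[2, 1, 1, 0], [1, 2, 1, 0], [1, 1, 2, 0], [0, 0, 0, 0]]
M³ = [[2, 3, 3, 0], [3, 2, 3, 0], [3, 3, 2, 0], [0, 0, 0, 0]]
M⁴ = [[6, 5, 5, 0], [5, 6, 5, 0], [5, 5, 6, 0], [0, 0, 0, 0]]
M⁵ = [[10, 11, 11, 0], [11, 10, 11, 0], [11, 11, 10, 0], [0, 0, 0, 0]]

0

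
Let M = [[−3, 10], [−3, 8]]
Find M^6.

tr M = 5 and det M = 6, so the characteristic polynomial is λ² − (5)λ + (6) with roots 2 and 3.
Eigenvectors give P = [[2, −5], [1, −3]] with P⁻¹ = [[3, −5], [1, −2]], and M = P·diag(2, 3)·P⁻¹.
Then M^6 = P·diag(64, 729)·P⁻¹ = [[128, −3645], [64, −2187]] · [[3, −5], [1, −2]] = [[−3261, 6650], [−1995, 4054]].

[[−3261, 6650], [−1995, 4054]]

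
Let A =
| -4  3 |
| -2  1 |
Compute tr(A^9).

-513

tr A = -3 and det A = 2, so the characteristic polynomial is λ² − (-3)λ + (2) with roots -1 and -2.
Eigenvectors give P = [[-1, 3], [-1, 2]] with P⁻¹ = [[2, -3], [1, -1]], and A = P·diag(-1, -2)·P⁻¹.
Then A^9 = P·diag(-1, -512)·P⁻¹ = [[1, -1536], [1, -1024]] · [[2, -3], [1, -1]] = [[-1534, 1533], [-1022, 1021]].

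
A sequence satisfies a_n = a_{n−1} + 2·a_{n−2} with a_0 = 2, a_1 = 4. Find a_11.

4096

With companion matrix C = [[1, 2], [1, 0]], [a_n, a_{n−1}]ᵀ = C·[a_{n−1}, a_{n−2}]ᵀ, so [a_11, a_10]ᵀ = C¹⁰·[a_1, a_0]ᵀ.
C¹⁰ = [[683, 682], [341, 342]], giving [a_11, a_10]ᵀ = [[4096], [2048]].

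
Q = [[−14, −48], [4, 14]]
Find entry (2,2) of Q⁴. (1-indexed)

16

tr Q = 0 and det Q = −4, so the characteristic polynomial is λ² − (0)λ + (−4) with roots 2 and −2.
Eigenvectors give P = [[−3, 4], [1, −1]] with P⁻¹ = [[1, 4], [1, 3]], and Q = P·diag(2, −2)·P⁻¹.
Then Q⁴ = P·diag(16, 16)·P⁻¹ = [[−48, 64], [16, −16]] · [[1, 4], [1, 3]] = [[16, 0], [0, 16]].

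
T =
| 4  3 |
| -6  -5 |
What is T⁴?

tr T = -1 and det T = -2, so the characteristic polynomial is λ² − (-1)λ + (-2) with roots -2 and 1.
Eigenvectors give P = [[-1, -1], [2, 1]] with P⁻¹ = [[1, 1], [-2, -1]], and T = P·diag(-2, 1)·P⁻¹.
Then T⁴ = P·diag(16, 1)·P⁻¹ = [[-16, -1], [32, 1]] · [[1, 1], [-2, -1]] = [[-14, -15], [30, 31]].

[[-14, -15], [30, 31]]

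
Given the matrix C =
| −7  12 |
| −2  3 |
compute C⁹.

tr C = −4 and det C = 3, so the characteristic polynomial is λ² − (−4)λ + (3) with roots −1 and −3.
Eigenvectors give P = [[−2, 3], [−1, 1]] with P⁻¹ = [[1, −3], [1, −2]], and C = P·diag(−1, −3)·P⁻¹.
Then C⁹ = P·diag(−1, −19683)·P⁻¹ = [[2, −59049], [1, −19683]] · [[1, −3], [1, −2]] = [[−59047, 118092], [−19682, 39363]].

[[−59047, 118092], [−19682, 39363]]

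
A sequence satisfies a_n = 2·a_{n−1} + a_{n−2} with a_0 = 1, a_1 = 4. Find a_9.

4348

With companion matrix T = [[2, 1], [1, 0]], [a_n, a_{n−1}]ᵀ = T·[a_{n−1}, a_{n−2}]ᵀ, so [a_9, a_8]ᵀ = T^8·[a_1, a_0]ᵀ.
T^8 = [[985, 408], [408, 169]], giving [a_9, a_8]ᵀ = [[4348], [1801]].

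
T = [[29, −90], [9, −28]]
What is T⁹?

[[5129, −15390], [1539, −4618]]

tr T = 1 and det T = −2, so the characteristic polynomial is λ² − (1)λ + (−2) with roots −1 and 2.
Eigenvectors give P = [[3, 10], [1, 3]] with P⁻¹ = [[−3, 10], [1, −3]], and T = P·diag(−1, 2)·P⁻¹.
Then T⁹ = P·diag(−1, 512)·P⁻¹ = [[−3, 5120], [−1, 1536]] · [[−3, 10], [1, −3]] = [[5129, −15390], [1539, −4618]].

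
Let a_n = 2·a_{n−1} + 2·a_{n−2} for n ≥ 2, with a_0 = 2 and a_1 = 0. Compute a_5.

64

With companion matrix A = [[2, 2], [1, 0]], [a_n, a_{n−1}]ᵀ = A·[a_{n−1}, a_{n−2}]ᵀ, so [a_5, a_4]ᵀ = A⁴·[a_1, a_0]ᵀ.
A⁴ = [[44, 32], [16, 12]], giving [a_5, a_4]ᵀ = [[64], [24]].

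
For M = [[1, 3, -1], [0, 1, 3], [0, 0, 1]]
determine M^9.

M = I + N where N = [[0, 3, -1], [0, 0, 3], [0, 0, 0]] is strictly upper-triangular, so N^3 = 0.
(I + N)^9 = I + 9·N + 36·N^2 = [[1, 27, 315], [0, 1, 27], [0, 0, 1]].

[[1, 27, 315], [0, 1, 27], [0, 0, 1]]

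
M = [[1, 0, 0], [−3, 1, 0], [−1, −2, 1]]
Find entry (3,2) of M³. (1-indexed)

−6

M = I + N where N = [[0, 0, 0], [−3, 0, 0], [−1, −2, 0]] is strictly lower-triangular, so N³ = 0.
(I + N)³ = I + 3·N + 3·N² = [[1, 0, 0], [−9, 1, 0], [15, −6, 1]].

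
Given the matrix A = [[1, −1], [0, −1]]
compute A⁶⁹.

[[1, −1], [0, −1]]

A² = I (check: tr A = 0 and det A = −1), so A⁶⁹ = A since 69 is odd.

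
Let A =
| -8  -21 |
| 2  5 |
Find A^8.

[[1786, 5355], [-510, -1529]]

tr A = -3 and det A = 2, so the characteristic polynomial is λ² − (-3)λ + (2) with roots -1 and -2.
Eigenvectors give P = [[-3, 7], [1, -2]] with P⁻¹ = [[2, 7], [1, 3]], and A = P·diag(-1, -2)·P⁻¹.
Then A^8 = P·diag(1, 256)·P⁻¹ = [[-3, 1792], [1, -512]] · [[2, 7], [1, 3]] = [[1786, 5355], [-510, -1529]].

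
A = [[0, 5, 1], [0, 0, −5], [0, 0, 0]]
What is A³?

A is strictly triangular, hence nilpotent: A³ = 0, so A³ = 0.

[[0, 0, 0], [0, 0, 0], [0, 0, 0]]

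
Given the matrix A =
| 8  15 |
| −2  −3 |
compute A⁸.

tr A = 5 and det A = 6, so the characteristic polynomial is λ² − (5)λ + (6) with roots 3 and 2.
Eigenvectors give P = [[−3, −5], [1, 2]] with P⁻¹ = [[−2, −5], [1, 3]], and A = P·diag(3, 2)·P⁻¹.
Then A⁸ = P·diag(6561, 256)·P⁻¹ = [[−19683, −1280], [6561, 512]] · [[−2, −5], [1, 3]] = [[38086, 94575], [−12610, −31269]].

[[38086, 94575], [−12610, −31269]]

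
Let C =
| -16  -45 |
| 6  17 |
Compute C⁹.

tr C = 1 and det C = -2, so the characteristic polynomial is λ² − (1)λ + (-2) with roots -1 and 2.
Eigenvectors give P = [[3, -5], [-1, 2]] with P⁻¹ = [[2, 5], [1, 3]], and C = P·diag(-1, 2)·P⁻¹.
Then C⁹ = P·diag(-1, 512)·P⁻¹ = [[-3, -2560], [1, 1024]] · [[2, 5], [1, 3]] = [[-2566, -7695], [1026, 3077]].

[[-2566, -7695], [1026, 3077]]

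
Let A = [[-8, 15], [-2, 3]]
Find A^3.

tr A = -5 and det A = 6, so the characteristic polynomial is λ² − (-5)λ + (6) with roots -2 and -3.
Eigenvectors give P = [[-5, -3], [-2, -1]] with P⁻¹ = [[1, -3], [-2, 5]], and A = P·diag(-2, -3)·P⁻¹.
Then A^3 = P·diag(-8, -27)·P⁻¹ = [[40, 81], [16, 27]] · [[1, -3], [-2, 5]] = [[-122, 285], [-38, 87]].

[[-122, 285], [-38, 87]]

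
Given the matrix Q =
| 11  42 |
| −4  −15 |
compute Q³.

[[155, 546], [−52, −183]]

tr Q = −4 and det Q = 3, so the characteristic polynomial is λ² − (−4)λ + (3) with roots −1 and −3.
Eigenvectors give P = [[7, −3], [−2, 1]] with P⁻¹ = [[1, 3], [2, 7]], and Q = P·diag(−1, −3)·P⁻¹.
Then Q³ = P·diag(−1, −27)·P⁻¹ = [[−7, 81], [2, −27]] · [[1, 3], [2, 7]] = [[155, 546], [−52, −183]].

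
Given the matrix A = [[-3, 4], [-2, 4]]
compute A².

[[1, 4], [-2, 8]]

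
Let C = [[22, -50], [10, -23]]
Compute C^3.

[[148, -350], [70, -167]]

tr C = -1 and det C = -6, so the characteristic polynomial is λ² − (-1)λ + (-6) with roots -3 and 2.
Eigenvectors give P = [[-2, -5], [-1, -2]] with P⁻¹ = [[2, -5], [-1, 2]], and C = P·diag(-3, 2)·P⁻¹.
Then C^3 = P·diag(-27, 8)·P⁻¹ = [[54, -40], [27, -16]] · [[2, -5], [-1, 2]] = [[148, -350], [70, -167]].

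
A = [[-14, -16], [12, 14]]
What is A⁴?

tr A = 0 and det A = -4, so the characteristic polynomial is λ² − (0)λ + (-4) with roots 2 and -2.
Eigenvectors give P = [[-1, -4], [1, 3]] with P⁻¹ = [[3, 4], [-1, -1]], and A = P·diag(2, -2)·P⁻¹.
Then A⁴ = P·diag(16, 16)·P⁻¹ = [[-16, -64], [16, 48]] · [[3, 4], [-1, -1]] = [[16, 0], [0, 16]].

[[16, 0], [0, 16]]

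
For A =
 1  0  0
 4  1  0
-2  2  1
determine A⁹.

A = I + N where N = [[0, 0, 0], [4, 0, 0], [-2, 2, 0]] is strictly lower-triangular, so N³ = 0.
(I + N)⁹ = I + 9·N + 36·N² = [[1, 0, 0], [36, 1, 0], [270, 18, 1]].

[[1, 0, 0], [36, 1, 0], [270, 18, 1]]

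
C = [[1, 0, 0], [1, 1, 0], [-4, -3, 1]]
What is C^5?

C = I + N where N = [[0, 0, 0], [1, 0, 0], [-4, -3, 0]] is strictly lower-triangular, so N^3 = 0.
(I + N)^5 = I + 5·N + 10·N^2 = [[1, 0, 0], [5, 1, 0], [-50, -15, 1]].

[[1, 0, 0], [5, 1, 0], [-50, -15, 1]]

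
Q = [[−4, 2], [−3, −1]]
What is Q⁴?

Q² = [[10, −10], [15, −5]]
Q³ = [[−10, 30], [−45, 35]]
Q⁴ = [[−50, −50], [75, −125]]

[[−50, −50], [75, −125]]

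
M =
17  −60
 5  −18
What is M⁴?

[[−179, 780], [−65, 276]]

tr M = −1 and det M = −6, so the characteristic polynomial is λ² − (−1)λ + (−6) with roots −3 and 2.
Eigenvectors give P = [[3, 4], [1, 1]] with P⁻¹ = [[−1, 4], [1, −3]], and M = P·diag(−3, 2)·P⁻¹.
Then M⁴ = P·diag(81, 16)·P⁻¹ = [[243, 64], [81, 16]] · [[−1, 4], [1, −3]] = [[−179, 780], [−65, 276]].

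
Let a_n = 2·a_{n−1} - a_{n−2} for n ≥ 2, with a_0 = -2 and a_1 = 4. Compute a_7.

With companion matrix T = [[2, -1], [1, 0]], [a_n, a_{n−1}]ᵀ = T·[a_{n−1}, a_{n−2}]ᵀ, so [a_7, a_6]ᵀ = T⁶·[a_1, a_0]ᵀ.
T⁶ = [[7, -6], [6, -5]], giving [a_7, a_6]ᵀ = [[40], [34]].

40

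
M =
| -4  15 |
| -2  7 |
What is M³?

[[-34, 105], [-14, 43]]

tr M = 3 and det M = 2, so the characteristic polynomial is λ² − (3)λ + (2) with roots 1 and 2.
Eigenvectors give P = [[3, -5], [1, -2]] with P⁻¹ = [[2, -5], [1, -3]], and M = P·diag(1, 2)·P⁻¹.
Then M³ = P·diag(1, 8)·P⁻¹ = [[3, -40], [1, -16]] · [[2, -5], [1, -3]] = [[-34, 105], [-14, 43]].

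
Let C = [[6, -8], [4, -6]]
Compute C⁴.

[[16, 0], [0, 16]]

tr C = 0 and det C = -4, so the characteristic polynomial is λ² − (0)λ + (-4) with roots 2 and -2.
Eigenvectors give P = [[2, 1], [1, 1]] with P⁻¹ = [[1, -1], [-1, 2]], and C = P·diag(2, -2)·P⁻¹.
Then C⁴ = P·diag(16, 16)·P⁻¹ = [[32, 16], [16, 16]] · [[1, -1], [-1, 2]] = [[16, 0], [0, 16]].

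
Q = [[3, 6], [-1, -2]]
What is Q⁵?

Q² = Q (a projection; rank 1, trace 1), so Q⁵ = Q.

[[3, 6], [-1, -2]]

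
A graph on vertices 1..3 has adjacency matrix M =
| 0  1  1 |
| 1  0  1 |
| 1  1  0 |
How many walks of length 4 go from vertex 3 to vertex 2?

The number of length-4 walks from vertex 3 to vertex 2 is entry (3,2) of M⁴, where M is the adjacency matrix.
M² = [[2, 1, 1], [1, 2, 1], [1, 1, 2]]
M³ = [[2, 3, 3], [3, 2, 3], [3, 3, 2]]
M⁴ = [[6, 5, 5], [5, 6, 5], [5, 5, 6]]

5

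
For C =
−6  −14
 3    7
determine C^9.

C² = C (a projection; rank 1, trace 1), so C^9 = C.

[[−6, −14], [3, 7]]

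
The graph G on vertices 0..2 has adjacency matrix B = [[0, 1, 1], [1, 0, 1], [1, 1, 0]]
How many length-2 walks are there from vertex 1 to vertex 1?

2

The number of length-2 walks from vertex 1 to vertex 1 is entry (1,1) of B², where B is the adjacency matrix.
B² = [[2, 1, 1], [1, 2, 1], [1, 1, 2]]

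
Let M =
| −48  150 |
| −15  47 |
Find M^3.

tr M = −1 and det M = −6, so the characteristic polynomial is λ² − (−1)λ + (−6) with roots 2 and −3.
Eigenvectors give P = [[−3, 10], [−1, 3]] with P⁻¹ = [[3, −10], [1, −3]], and M = P·diag(2, −3)·P⁻¹.
Then M^3 = P·diag(8, −27)·P⁻¹ = [[−24, −270], [−8, −81]] · [[3, −10], [1, −3]] = [[−342, 1050], [−105, 323]].

[[−342, 1050], [−105, 323]]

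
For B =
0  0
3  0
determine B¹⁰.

[[0, 0], [0, 0]]

B is strictly triangular, hence nilpotent: B² = 0, so B¹⁰ = 0.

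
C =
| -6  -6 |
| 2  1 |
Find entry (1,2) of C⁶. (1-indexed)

tr C = -5 and det C = 6, so the characteristic polynomial is λ² − (-5)λ + (6) with roots -3 and -2.
Eigenvectors give P = [[-2, -3], [1, 2]] with P⁻¹ = [[-2, -3], [1, 2]], and C = P·diag(-3, -2)·P⁻¹.
Then C⁶ = P·diag(729, 64)·P⁻¹ = [[-1458, -192], [729, 128]] · [[-2, -3], [1, 2]] = [[2724, 3990], [-1330, -1931]].

3990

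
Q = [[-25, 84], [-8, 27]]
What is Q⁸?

[[-39359, 137760], [-13120, 45921]]

tr Q = 2 and det Q = -3, so the characteristic polynomial is λ² − (2)λ + (-3) with roots 3 and -1.
Eigenvectors give P = [[3, 7], [1, 2]] with P⁻¹ = [[-2, 7], [1, -3]], and Q = P·diag(3, -1)·P⁻¹.
Then Q⁸ = P·diag(6561, 1)·P⁻¹ = [[19683, 7], [6561, 2]] · [[-2, 7], [1, -3]] = [[-39359, 137760], [-13120, 45921]].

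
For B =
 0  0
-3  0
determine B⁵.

[[0, 0], [0, 0]]

B is strictly triangular, hence nilpotent: B² = 0, so B⁵ = 0.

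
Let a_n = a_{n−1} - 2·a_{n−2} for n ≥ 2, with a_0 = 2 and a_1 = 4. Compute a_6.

With companion matrix A = [[1, -2], [1, 0]], [a_n, a_{n−1}]ᵀ = A·[a_{n−1}, a_{n−2}]ᵀ, so [a_6, a_5]ᵀ = A⁵·[a_1, a_0]ᵀ.
A⁵ = [[5, 2], [-1, 6]], giving [a_6, a_5]ᵀ = [[24], [8]].

24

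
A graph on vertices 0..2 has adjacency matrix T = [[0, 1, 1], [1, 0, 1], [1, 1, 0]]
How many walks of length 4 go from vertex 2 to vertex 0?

5

The number of length-4 walks from vertex 2 to vertex 0 is entry (2,0) of T⁴, where T is the adjacency matrix.
T² = [[2, 1, 1], [1, 2, 1], [1, 1, 2]]
T³ = [[2, 3, 3], [3, 2, 3], [3, 3, 2]]
T⁴ = [[6, 5, 5], [5, 6, 5], [5, 5, 6]]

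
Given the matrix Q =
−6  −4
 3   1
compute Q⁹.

[[−77196, −76684], [57513, 57001]]

tr Q = −5 and det Q = 6, so the characteristic polynomial is λ² − (−5)λ + (6) with roots −3 and −2.
Eigenvectors give P = [[4, −1], [−3, 1]] with P⁻¹ = [[1, 1], [3, 4]], and Q = P·diag(−3, −2)·P⁻¹.
Then Q⁹ = P·diag(−19683, −512)·P⁻¹ = [[−78732, 512], [59049, −512]] · [[1, 1], [3, 4]] = [[−77196, −76684], [57513, 57001]].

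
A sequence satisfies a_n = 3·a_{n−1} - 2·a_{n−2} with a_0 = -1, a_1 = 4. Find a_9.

With companion matrix B = [[3, -2], [1, 0]], [a_n, a_{n−1}]ᵀ = B·[a_{n−1}, a_{n−2}]ᵀ, so [a_9, a_8]ᵀ = B⁸·[a_1, a_0]ᵀ.
B⁸ = [[511, -510], [255, -254]], giving [a_9, a_8]ᵀ = [[2554], [1274]].

2554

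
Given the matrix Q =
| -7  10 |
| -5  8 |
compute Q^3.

tr Q = 1 and det Q = -6, so the characteristic polynomial is λ² − (1)λ + (-6) with roots 3 and -2.
Eigenvectors give P = [[1, -2], [1, -1]] with P⁻¹ = [[-1, 2], [-1, 1]], and Q = P·diag(3, -2)·P⁻¹.
Then Q^3 = P·diag(27, -8)·P⁻¹ = [[27, 16], [27, 8]] · [[-1, 2], [-1, 1]] = [[-43, 70], [-35, 62]].

[[-43, 70], [-35, 62]]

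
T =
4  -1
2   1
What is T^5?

[[454, -211], [422, -179]]

tr T = 5 and det T = 6, so the characteristic polynomial is λ² − (5)λ + (6) with roots 2 and 3.
Eigenvectors give P = [[-1, -1], [-2, -1]] with P⁻¹ = [[1, -1], [-2, 1]], and T = P·diag(2, 3)·P⁻¹.
Then T^5 = P·diag(32, 243)·P⁻¹ = [[-32, -243], [-64, -243]] · [[1, -1], [-2, 1]] = [[454, -211], [422, -179]].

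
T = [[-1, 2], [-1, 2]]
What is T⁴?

[[-1, 2], [-1, 2]]

T² = T (a projection; rank 1, trace 1), so T⁴ = T.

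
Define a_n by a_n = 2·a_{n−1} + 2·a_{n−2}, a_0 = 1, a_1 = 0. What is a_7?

240

With companion matrix Q = [[2, 2], [1, 0]], [a_n, a_{n−1}]ᵀ = Q·[a_{n−1}, a_{n−2}]ᵀ, so [a_7, a_6]ᵀ = Q^6·[a_1, a_0]ᵀ.
Q^6 = [[328, 240], [120, 88]], giving [a_7, a_6]ᵀ = [[240], [88]].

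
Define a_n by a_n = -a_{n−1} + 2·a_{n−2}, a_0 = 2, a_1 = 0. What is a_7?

-84

With companion matrix Q = [[-1, 2], [1, 0]], [a_n, a_{n−1}]ᵀ = Q·[a_{n−1}, a_{n−2}]ᵀ, so [a_7, a_6]ᵀ = Q⁶·[a_1, a_0]ᵀ.
Q⁶ = [[43, -42], [-21, 22]], giving [a_7, a_6]ᵀ = [[-84], [44]].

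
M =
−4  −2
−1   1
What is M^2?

[[18, 6], [3, 3]]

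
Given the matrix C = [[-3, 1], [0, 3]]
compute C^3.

C^2 = [[9, 0], [0, 9]]
C^3 = [[-27, 9], [0, 27]]

[[-27, 9], [0, 27]]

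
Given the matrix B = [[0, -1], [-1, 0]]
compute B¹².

[[1, 0], [0, 1]]

B² = I (check: tr B = 0 and det B = -1), so B¹² = I since 12 is even.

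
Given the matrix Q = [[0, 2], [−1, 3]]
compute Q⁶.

tr Q = 3 and det Q = 2, so the characteristic polynomial is λ² − (3)λ + (2) with roots 2 and 1.
Eigenvectors give P = [[−1, 2], [−1, 1]] with P⁻¹ = [[1, −2], [1, −1]], and Q = P·diag(2, 1)·P⁻¹.
Then Q⁶ = P·diag(64, 1)·P⁻¹ = [[−64, 2], [−64, 1]] · [[1, −2], [1, −1]] = [[−62, 126], [−63, 127]].

[[−62, 126], [−63, 127]]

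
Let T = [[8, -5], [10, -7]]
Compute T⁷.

tr T = 1 and det T = -6, so the characteristic polynomial is λ² − (1)λ + (-6) with roots 3 and -2.
Eigenvectors give P = [[-1, 1], [-1, 2]] with P⁻¹ = [[-2, 1], [-1, 1]], and T = P·diag(3, -2)·P⁻¹.
Then T⁷ = P·diag(2187, -128)·P⁻¹ = [[-2187, -128], [-2187, -256]] · [[-2, 1], [-1, 1]] = [[4502, -2315], [4630, -2443]].

[[4502, -2315], [4630, -2443]]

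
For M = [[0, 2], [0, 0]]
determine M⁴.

M is strictly triangular, hence nilpotent: M² = 0, so M⁴ = 0.

[[0, 0], [0, 0]]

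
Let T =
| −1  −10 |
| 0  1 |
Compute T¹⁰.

[[1, 0], [0, 1]]

T² = I (check: tr T = 0 and det T = −1), so T¹⁰ = I since 10 is even.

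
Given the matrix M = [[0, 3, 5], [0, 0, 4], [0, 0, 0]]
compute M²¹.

[[0, 0, 0], [0, 0, 0], [0, 0, 0]]

M is strictly triangular, hence nilpotent: M³ = 0, so M²¹ = 0.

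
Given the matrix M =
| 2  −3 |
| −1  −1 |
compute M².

[[7, −3], [−1, 4]]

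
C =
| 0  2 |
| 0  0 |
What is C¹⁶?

C is strictly triangular, hence nilpotent: C² = 0, so C¹⁶ = 0.

[[0, 0], [0, 0]]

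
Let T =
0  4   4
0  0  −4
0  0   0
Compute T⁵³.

[[0, 0, 0], [0, 0, 0], [0, 0, 0]]

T is strictly triangular, hence nilpotent: T³ = 0, so T⁵³ = 0.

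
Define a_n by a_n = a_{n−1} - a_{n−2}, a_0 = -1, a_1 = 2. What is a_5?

With companion matrix Q = [[1, -1], [1, 0]], [a_n, a_{n−1}]ᵀ = Q·[a_{n−1}, a_{n−2}]ᵀ, so [a_5, a_4]ᵀ = Q⁴·[a_1, a_0]ᵀ.
Q⁴ = [[-1, 1], [-1, 0]], giving [a_5, a_4]ᵀ = [[-3], [-2]].

-3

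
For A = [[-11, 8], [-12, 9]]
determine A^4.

[[241, -160], [240, -159]]

tr A = -2 and det A = -3, so the characteristic polynomial is λ² − (-2)λ + (-3) with roots 1 and -3.
Eigenvectors give P = [[-2, 1], [-3, 1]] with P⁻¹ = [[1, -1], [3, -2]], and A = P·diag(1, -3)·P⁻¹.
Then A^4 = P·diag(1, 81)·P⁻¹ = [[-2, 81], [-3, 81]] · [[1, -1], [3, -2]] = [[241, -160], [240, -159]].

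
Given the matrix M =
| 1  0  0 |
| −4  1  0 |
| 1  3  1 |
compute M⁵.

[[1, 0, 0], [−20, 1, 0], [−115, 15, 1]]

M = I + N where N = [[0, 0, 0], [−4, 0, 0], [1, 3, 0]] is strictly lower-triangular, so N³ = 0.
(I + N)⁵ = I + 5·N + 10·N² = [[1, 0, 0], [−20, 1, 0], [−115, 15, 1]].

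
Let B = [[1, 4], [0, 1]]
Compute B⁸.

[[1, 32], [0, 1]]

B = I + N where N = [[0, 4], [0, 0]] is strictly upper-triangular, so N² = 0.
(I + N)⁸ = I + 8·N = [[1, 32], [0, 1]].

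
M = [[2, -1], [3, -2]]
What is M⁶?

[[1, 0], [0, 1]]

M² = I (check: tr M = 0 and det M = -1), so M⁶ = I since 6 is even.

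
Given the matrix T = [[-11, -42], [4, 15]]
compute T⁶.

tr T = 4 and det T = 3, so the characteristic polynomial is λ² − (4)λ + (3) with roots 1 and 3.
Eigenvectors give P = [[7, 3], [-2, -1]] with P⁻¹ = [[1, 3], [-2, -7]], and T = P·diag(1, 3)·P⁻¹.
Then T⁶ = P·diag(1, 729)·P⁻¹ = [[7, 2187], [-2, -729]] · [[1, 3], [-2, -7]] = [[-4367, -15288], [1456, 5097]].

[[-4367, -15288], [1456, 5097]]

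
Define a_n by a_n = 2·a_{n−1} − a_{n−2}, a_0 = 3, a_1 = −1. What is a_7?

−25

With companion matrix T = [[2, −1], [1, 0]], [a_n, a_{n−1}]ᵀ = T·[a_{n−1}, a_{n−2}]ᵀ, so [a_7, a_6]ᵀ = T⁶·[a_1, a_0]ᵀ.
T⁶ = [[7, −6], [6, −5]], giving [a_7, a_6]ᵀ = [[−25], [−21]].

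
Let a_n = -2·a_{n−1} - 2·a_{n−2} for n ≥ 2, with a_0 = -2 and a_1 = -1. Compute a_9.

With companion matrix M = [[-2, -2], [1, 0]], [a_n, a_{n−1}]ᵀ = M·[a_{n−1}, a_{n−2}]ᵀ, so [a_9, a_8]ᵀ = M^8·[a_1, a_0]ᵀ.
M^8 = [[16, 0], [0, 16]], giving [a_9, a_8]ᵀ = [[-16], [-32]].

-16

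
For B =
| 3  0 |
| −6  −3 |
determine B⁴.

[[81, 0], [0, 81]]

tr B = 0 and det B = −9, so the characteristic polynomial is λ² − (0)λ + (−9) with roots 3 and −3.
Eigenvectors give P = [[−1, 0], [1, 1]] with P⁻¹ = [[−1, 0], [1, 1]], and B = P·diag(3, −3)·P⁻¹.
Then B⁴ = P·diag(81, 81)·P⁻¹ = [[−81, 0], [81, 81]] · [[−1, 0], [1, 1]] = [[81, 0], [0, 81]].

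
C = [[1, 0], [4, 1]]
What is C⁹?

C = I + N where N = [[0, 0], [4, 0]] is strictly lower-triangular, so N² = 0.
(I + N)⁹ = I + 9·N = [[1, 0], [36, 1]].

[[1, 0], [36, 1]]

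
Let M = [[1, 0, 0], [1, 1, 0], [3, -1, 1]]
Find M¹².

M = I + N where N = [[0, 0, 0], [1, 0, 0], [3, -1, 0]] is strictly lower-triangular, so N³ = 0.
(I + N)¹² = I + 12·N + 66·N² = [[1, 0, 0], [12, 1, 0], [-30, -12, 1]].

[[1, 0, 0], [12, 1, 0], [-30, -12, 1]]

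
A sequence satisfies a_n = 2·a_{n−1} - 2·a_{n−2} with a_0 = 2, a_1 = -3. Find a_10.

-160

With companion matrix M = [[2, -2], [1, 0]], [a_n, a_{n−1}]ᵀ = M·[a_{n−1}, a_{n−2}]ᵀ, so [a_10, a_9]ᵀ = M^9·[a_1, a_0]ᵀ.
M^9 = [[32, -32], [16, 0]], giving [a_10, a_9]ᵀ = [[-160], [-48]].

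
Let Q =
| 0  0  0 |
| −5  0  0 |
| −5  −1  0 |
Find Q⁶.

[[0, 0, 0], [0, 0, 0], [0, 0, 0]]

Q is strictly triangular, hence nilpotent: Q³ = 0, so Q⁶ = 0.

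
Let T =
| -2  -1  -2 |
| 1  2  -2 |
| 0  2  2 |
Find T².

[[3, -4, 2], [0, -1, -10], [2, 8, 0]]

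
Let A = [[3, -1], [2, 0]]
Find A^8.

[[511, -255], [510, -254]]

tr A = 3 and det A = 2, so the characteristic polynomial is λ² − (3)λ + (2) with roots 2 and 1.
Eigenvectors give P = [[1, -1], [1, -2]] with P⁻¹ = [[2, -1], [1, -1]], and A = P·diag(2, 1)·P⁻¹.
Then A^8 = P·diag(256, 1)·P⁻¹ = [[256, -1], [256, -2]] · [[2, -1], [1, -1]] = [[511, -255], [510, -254]].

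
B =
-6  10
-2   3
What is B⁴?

[[76, -150], [30, -59]]

tr B = -3 and det B = 2, so the characteristic polynomial is λ² − (-3)λ + (2) with roots -2 and -1.
Eigenvectors give P = [[5, -2], [2, -1]] with P⁻¹ = [[1, -2], [2, -5]], and B = P·diag(-2, -1)·P⁻¹.
Then B⁴ = P·diag(16, 1)·P⁻¹ = [[80, -2], [32, -1]] · [[1, -2], [2, -5]] = [[76, -150], [30, -59]].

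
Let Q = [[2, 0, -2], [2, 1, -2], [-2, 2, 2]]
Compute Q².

[[8, -4, -8], [10, -3, -10], [-4, 6, 4]]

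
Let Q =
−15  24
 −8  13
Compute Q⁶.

tr Q = −2 and det Q = −3, so the characteristic polynomial is λ² − (−2)λ + (−3) with roots −3 and 1.
Eigenvectors give P = [[2, 3], [1, 2]] with P⁻¹ = [[2, −3], [−1, 2]], and Q = P·diag(−3, 1)·P⁻¹.
Then Q⁶ = P·diag(729, 1)·P⁻¹ = [[1458, 3], [729, 2]] · [[2, −3], [−1, 2]] = [[2913, −4368], [1456, −2183]].

[[2913, −4368], [1456, −2183]]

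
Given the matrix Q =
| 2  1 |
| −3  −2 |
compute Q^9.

[[2, 1], [−3, −2]]

Q² = I (check: tr Q = 0 and det Q = −1), so Q^9 = Q since 9 is odd.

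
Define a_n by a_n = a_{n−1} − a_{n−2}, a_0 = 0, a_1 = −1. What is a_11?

With companion matrix A = [[1, −1], [1, 0]], [a_n, a_{n−1}]ᵀ = A·[a_{n−1}, a_{n−2}]ᵀ, so [a_11, a_10]ᵀ = A^10·[a_1, a_0]ᵀ.
A^10 = [[−1, 1], [−1, 0]], giving [a_11, a_10]ᵀ = [[1], [1]].

1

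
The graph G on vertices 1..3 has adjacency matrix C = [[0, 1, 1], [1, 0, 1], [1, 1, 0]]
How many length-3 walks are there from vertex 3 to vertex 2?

The number of length-3 walks from vertex 3 to vertex 2 is entry (3,2) of C³, where C is the adjacency matrix.
C² = [[2, 1, 1], [1, 2, 1], [1, 1, 2]]
C³ = [[2, 3, 3], [3, 2, 3], [3, 3, 2]]

3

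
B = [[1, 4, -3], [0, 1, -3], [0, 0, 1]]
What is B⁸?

B = I + N where N = [[0, 4, -3], [0, 0, -3], [0, 0, 0]] is strictly upper-triangular, so N³ = 0.
(I + N)⁸ = I + 8·N + 28·N² = [[1, 32, -360], [0, 1, -24], [0, 0, 1]].

[[1, 32, -360], [0, 1, -24], [0, 0, 1]]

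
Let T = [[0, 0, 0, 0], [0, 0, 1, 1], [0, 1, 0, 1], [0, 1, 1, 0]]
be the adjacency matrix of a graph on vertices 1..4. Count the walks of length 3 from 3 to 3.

2

The number of length-3 walks from vertex 3 to vertex 3 is entry (3,3) of T³, where T is the adjacency matrix.
T² = [[0, 0, 0, 0], [0, 2, 1, 1], [0, 1, 2, 1], [0, 1, 1, 2]]
T³ = [[0, 0, 0, 0], [0, 2, 3, 3], [0, 3, 2, 3], [0, 3, 3, 2]]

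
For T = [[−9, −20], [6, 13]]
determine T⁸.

tr T = 4 and det T = 3, so the characteristic polynomial is λ² − (4)λ + (3) with roots 3 and 1.
Eigenvectors give P = [[−5, −2], [3, 1]] with P⁻¹ = [[1, 2], [−3, −5]], and T = P·diag(3, 1)·P⁻¹.
Then T⁸ = P·diag(6561, 1)·P⁻¹ = [[−32805, −2], [19683, 1]] · [[1, 2], [−3, −5]] = [[−32799, −65600], [19680, 39361]].

[[−32799, −65600], [19680, 39361]]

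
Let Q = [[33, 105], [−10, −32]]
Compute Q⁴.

[[471, 1365], [−130, −374]]

tr Q = 1 and det Q = −6, so the characteristic polynomial is λ² − (1)λ + (−6) with roots 3 and −2.
Eigenvectors give P = [[−7, 3], [2, −1]] with P⁻¹ = [[−1, −3], [−2, −7]], and Q = P·diag(3, −2)·P⁻¹.
Then Q⁴ = P·diag(81, 16)·P⁻¹ = [[−567, 48], [162, −16]] · [[−1, −3], [−2, −7]] = [[471, 1365], [−130, −374]].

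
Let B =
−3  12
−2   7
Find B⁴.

[[−159, 480], [−80, 241]]

tr B = 4 and det B = 3, so the characteristic polynomial is λ² − (4)λ + (3) with roots 3 and 1.
Eigenvectors give P = [[−2, 3], [−1, 1]] with P⁻¹ = [[1, −3], [1, −2]], and B = P·diag(3, 1)·P⁻¹.
Then B⁴ = P·diag(81, 1)·P⁻¹ = [[−162, 3], [−81, 1]] · [[1, −3], [1, −2]] = [[−159, 480], [−80, 241]].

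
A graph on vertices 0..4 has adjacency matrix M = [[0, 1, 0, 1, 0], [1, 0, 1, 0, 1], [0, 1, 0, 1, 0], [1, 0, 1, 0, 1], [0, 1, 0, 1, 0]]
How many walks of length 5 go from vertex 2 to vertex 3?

36

The number of length-5 walks from vertex 2 to vertex 3 is entry (2,3) of M^5, where M is the adjacency matrix.
M^2 = [[2, 0, 2, 0, 2], [0, 3, 0, 3, 0], [2, 0, 2, 0, 2], [0, 3, 0, 3, 0], [2, 0, 2, 0, 2]]
M^3 = [[0, 6, 0, 6, 0], [6, 0, 6, 0, 6], [0, 6, 0, 6, 0], [6, 0, 6, 0, 6], [0, 6, 0, 6, 0]]
M^4 = [[12, 0, 12, 0, 12], [0, 18, 0, 18, 0], [12, 0, 12, 0, 12], [0, 18, 0, 18, 0], [12, 0, 12, 0, 12]]
M^5 = [[0, 36, 0, 36, 0], [36, 0, 36, 0, 36], [0, 36, 0, 36, 0], [36, 0, 36, 0, 36], [0, 36, 0, 36, 0]]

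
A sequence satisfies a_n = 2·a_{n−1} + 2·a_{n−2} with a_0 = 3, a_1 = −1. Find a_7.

392

With companion matrix C = [[2, 2], [1, 0]], [a_n, a_{n−1}]ᵀ = C·[a_{n−1}, a_{n−2}]ᵀ, so [a_7, a_6]ᵀ = C⁶·[a_1, a_0]ᵀ.
C⁶ = [[328, 240], [120, 88]], giving [a_7, a_6]ᵀ = [[392], [144]].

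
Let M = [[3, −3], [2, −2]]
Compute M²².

M² = M (a projection; rank 1, trace 1), so M²² = M.

[[3, −3], [2, −2]]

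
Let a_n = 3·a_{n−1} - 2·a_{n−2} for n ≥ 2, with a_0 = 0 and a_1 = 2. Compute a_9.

With companion matrix A = [[3, -2], [1, 0]], [a_n, a_{n−1}]ᵀ = A·[a_{n−1}, a_{n−2}]ᵀ, so [a_9, a_8]ᵀ = A^8·[a_1, a_0]ᵀ.
A^8 = [[511, -510], [255, -254]], giving [a_9, a_8]ᵀ = [[1022], [510]].

1022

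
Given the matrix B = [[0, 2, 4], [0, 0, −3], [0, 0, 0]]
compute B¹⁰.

B is strictly triangular, hence nilpotent: B³ = 0, so B¹⁰ = 0.

[[0, 0, 0], [0, 0, 0], [0, 0, 0]]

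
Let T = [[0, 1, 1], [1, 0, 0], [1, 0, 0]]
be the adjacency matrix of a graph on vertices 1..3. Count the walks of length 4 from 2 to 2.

2

The number of length-4 walks from vertex 2 to vertex 2 is entry (2,2) of T^4, where T is the adjacency matrix.
T^2 = [[2, 0, 0], [0, 1, 1], [0, 1, 1]]
T^3 = [[0, 2, 2], [2, 0, 0], [2, 0, 0]]
T^4 = [[4, 0, 0], [0, 2, 2], [0, 2, 2]]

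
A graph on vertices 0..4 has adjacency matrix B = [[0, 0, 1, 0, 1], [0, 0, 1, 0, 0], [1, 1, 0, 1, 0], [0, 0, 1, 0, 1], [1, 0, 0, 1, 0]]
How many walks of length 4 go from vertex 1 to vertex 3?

The number of length-4 walks from vertex 1 to vertex 3 is entry (1,3) of B⁴, where B is the adjacency matrix.
B² = [[2, 1, 0, 2, 0], [1, 1, 0, 1, 0], [0, 0, 3, 0, 2], [2, 1, 0, 2, 0], [0, 0, 2, 0, 2]]
B³ = [[0, 0, 5, 0, 4], [0, 0, 3, 0, 2], [5, 3, 0, 5, 0], [0, 0, 5, 0, 4], [4, 2, 0, 4, 0]]
B⁴ = [[9, 5, 0, 9, 0], [5, 3, 0, 5, 0], [0, 0, 13, 0, 10], [9, 5, 0, 9, 0], [0, 0, 10, 0, 8]]

5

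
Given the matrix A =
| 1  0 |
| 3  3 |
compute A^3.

[[1, 0], [39, 27]]

A^2 = [[1, 0], [12, 9]]
A^3 = [[1, 0], [39, 27]]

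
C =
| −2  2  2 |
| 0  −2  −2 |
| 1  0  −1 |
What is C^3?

[[−22, 28, 38], [10, −12, −18], [9, −10, −13]]

C^2 = [[6, −8, −10], [−2, 4, 6], [−3, 2, 3]]
C^3 = [[−22, 28, 38], [10, −12, −18], [9, −10, −13]]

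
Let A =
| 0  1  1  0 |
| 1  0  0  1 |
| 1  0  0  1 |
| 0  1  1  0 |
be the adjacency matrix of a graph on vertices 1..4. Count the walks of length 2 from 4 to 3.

The number of length-2 walks from vertex 4 to vertex 3 is entry (4,3) of A², where A is the adjacency matrix.
A² = [[2, 0, 0, 2], [0, 2, 2, 0], [0, 2, 2, 0], [2, 0, 0, 2]]

0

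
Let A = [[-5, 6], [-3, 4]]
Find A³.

[[-17, 18], [-9, 10]]

tr A = -1 and det A = -2, so the characteristic polynomial is λ² − (-1)λ + (-2) with roots 1 and -2.
Eigenvectors give P = [[1, 2], [1, 1]] with P⁻¹ = [[-1, 2], [1, -1]], and A = P·diag(1, -2)·P⁻¹.
Then A³ = P·diag(1, -8)·P⁻¹ = [[1, -16], [1, -8]] · [[-1, 2], [1, -1]] = [[-17, 18], [-9, 10]].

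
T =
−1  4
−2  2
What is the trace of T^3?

T^2 = [[−7, 4], [−2, −4]]
T^3 = [[−1, −20], [10, −16]]

−17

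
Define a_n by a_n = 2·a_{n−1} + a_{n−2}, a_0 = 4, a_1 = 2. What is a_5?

106

With companion matrix C = [[2, 1], [1, 0]], [a_n, a_{n−1}]ᵀ = C·[a_{n−1}, a_{n−2}]ᵀ, so [a_5, a_4]ᵀ = C^4·[a_1, a_0]ᵀ.
C^4 = [[29, 12], [12, 5]], giving [a_5, a_4]ᵀ = [[106], [44]].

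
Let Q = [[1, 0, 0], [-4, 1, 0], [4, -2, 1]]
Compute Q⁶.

[[1, 0, 0], [-24, 1, 0], [144, -12, 1]]

Q = I + N where N = [[0, 0, 0], [-4, 0, 0], [4, -2, 0]] is strictly lower-triangular, so N³ = 0.
(I + N)⁶ = I + 6·N + 15·N² = [[1, 0, 0], [-24, 1, 0], [144, -12, 1]].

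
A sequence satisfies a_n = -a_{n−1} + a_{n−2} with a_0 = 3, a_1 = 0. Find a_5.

With companion matrix M = [[-1, 1], [1, 0]], [a_n, a_{n−1}]ᵀ = M·[a_{n−1}, a_{n−2}]ᵀ, so [a_5, a_4]ᵀ = M⁴·[a_1, a_0]ᵀ.
M⁴ = [[5, -3], [-3, 2]], giving [a_5, a_4]ᵀ = [[-9], [6]].

-9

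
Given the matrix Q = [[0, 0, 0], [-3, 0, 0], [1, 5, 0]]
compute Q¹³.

[[0, 0, 0], [0, 0, 0], [0, 0, 0]]

Q is strictly triangular, hence nilpotent: Q³ = 0, so Q¹³ = 0.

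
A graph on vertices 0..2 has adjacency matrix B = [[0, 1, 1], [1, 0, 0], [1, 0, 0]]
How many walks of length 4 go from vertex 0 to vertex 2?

The number of length-4 walks from vertex 0 to vertex 2 is entry (0,2) of B^4, where B is the adjacency matrix.
B^2 = [[2, 0, 0], [0, 1, 1], [0, 1, 1]]
B^3 = [[0, 2, 2], [2, 0, 0], [2, 0, 0]]
B^4 = [[4, 0, 0], [0, 2, 2], [0, 2, 2]]

0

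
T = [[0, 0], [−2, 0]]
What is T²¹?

T is strictly triangular, hence nilpotent: T² = 0, so T²¹ = 0.

[[0, 0], [0, 0]]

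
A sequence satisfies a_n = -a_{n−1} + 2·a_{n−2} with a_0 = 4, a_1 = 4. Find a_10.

With companion matrix M = [[-1, 2], [1, 0]], [a_n, a_{n−1}]ᵀ = M·[a_{n−1}, a_{n−2}]ᵀ, so [a_10, a_9]ᵀ = M^9·[a_1, a_0]ᵀ.
M^9 = [[-341, 342], [171, -170]], giving [a_10, a_9]ᵀ = [[4], [4]].

4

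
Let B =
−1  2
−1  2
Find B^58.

B² = B (a projection; rank 1, trace 1), so B^58 = B.

[[−1, 2], [−1, 2]]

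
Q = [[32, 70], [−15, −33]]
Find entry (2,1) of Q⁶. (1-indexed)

tr Q = −1 and det Q = −6, so the characteristic polynomial is λ² − (−1)λ + (−6) with roots −3 and 2.
Eigenvectors give P = [[−2, 7], [1, −3]] with P⁻¹ = [[3, 7], [1, 2]], and Q = P·diag(−3, 2)·P⁻¹.
Then Q⁶ = P·diag(729, 64)·P⁻¹ = [[−1458, 448], [729, −192]] · [[3, 7], [1, 2]] = [[−3926, −9310], [1995, 4719]].

1995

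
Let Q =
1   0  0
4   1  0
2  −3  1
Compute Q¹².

Q = I + N where N = [[0, 0, 0], [4, 0, 0], [2, −3, 0]] is strictly lower-triangular, so N³ = 0.
(I + N)¹² = I + 12·N + 66·N² = [[1, 0, 0], [48, 1, 0], [−768, −36, 1]].

[[1, 0, 0], [48, 1, 0], [−768, −36, 1]]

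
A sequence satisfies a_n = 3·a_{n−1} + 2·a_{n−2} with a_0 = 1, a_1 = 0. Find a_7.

990

With companion matrix C = [[3, 2], [1, 0]], [a_n, a_{n−1}]ᵀ = C·[a_{n−1}, a_{n−2}]ᵀ, so [a_7, a_6]ᵀ = C^6·[a_1, a_0]ᵀ.
C^6 = [[1763, 990], [495, 278]], giving [a_7, a_6]ᵀ = [[990], [278]].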